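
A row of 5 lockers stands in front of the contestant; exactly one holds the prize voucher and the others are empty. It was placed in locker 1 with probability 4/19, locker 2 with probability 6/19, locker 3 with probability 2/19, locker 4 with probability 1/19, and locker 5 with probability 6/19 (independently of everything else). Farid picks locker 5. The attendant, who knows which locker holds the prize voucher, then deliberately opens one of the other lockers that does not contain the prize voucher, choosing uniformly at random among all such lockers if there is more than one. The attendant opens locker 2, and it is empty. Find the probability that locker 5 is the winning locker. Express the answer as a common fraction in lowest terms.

Condition on the true location of the prize voucher.
If it is in locker 1 (prior 4/19): the attendant has 3 equally likely choices, so probability 1/3; weight (4/19)·(1/3) = 4/57.
If it is in locker 2 (prior 6/19): the attendant opened locker 2, so this case is ruled out; weight (6/19)·0 = 0.
If it is in locker 3 (prior 2/19): the attendant has 3 equally likely choices, so probability 1/3; weight (2/19)·(1/3) = 2/57.
If it is in locker 4 (prior 1/19): the attendant has 3 equally likely choices, so probability 1/3; weight (1/19)·(1/3) = 1/57.
If it is in locker 5 (prior 6/19): the attendant has 4 equally likely choices, so probability 1/4; weight (6/19)·(1/4) = 3/38.
The weights sum to 23/114.
So P(the prize voucher in locker 5 | the attendant opened locker 2) = (3/38) / (23/114) = 9/23.

9/23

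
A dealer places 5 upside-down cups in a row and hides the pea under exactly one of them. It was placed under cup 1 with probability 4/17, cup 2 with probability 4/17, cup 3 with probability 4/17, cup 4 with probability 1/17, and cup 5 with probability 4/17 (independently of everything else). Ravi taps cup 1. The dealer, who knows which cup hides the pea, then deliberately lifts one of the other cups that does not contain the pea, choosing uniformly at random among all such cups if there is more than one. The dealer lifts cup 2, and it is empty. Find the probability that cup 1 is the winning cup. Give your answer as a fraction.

1/4

Consider each possible location of the pea in turn.
If it is under cup 1 (prior 4/17): the dealer has 4 equally likely choices, so probability 1/4; weight (4/17)·(1/4) = 1/17.
If it is under cup 2 (prior 4/17): the dealer opened cup 2, so this case is ruled out; weight (4/17)·0 = 0.
If it is under either of cups 3 and 5 (prior 4/17 each): the dealer has 3 equally likely choices, so probability 1/3; weight (4/17)·(1/3) = 4/51 each.
If it is under cup 4 (prior 1/17): the dealer has 3 equally likely choices, so probability 1/3; weight (1/17)·(1/3) = 1/51.
The weights sum to 4/17.
So P(the pea under cup 1 | the dealer opened cup 2) = (1/17) / (4/17) = 1/4.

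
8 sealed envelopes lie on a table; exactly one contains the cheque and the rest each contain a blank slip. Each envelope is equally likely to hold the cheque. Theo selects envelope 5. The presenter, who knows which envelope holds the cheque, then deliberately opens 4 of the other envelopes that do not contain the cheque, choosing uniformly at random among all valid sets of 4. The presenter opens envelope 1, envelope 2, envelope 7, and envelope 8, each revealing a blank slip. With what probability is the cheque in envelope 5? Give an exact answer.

Consider each possible location of the cheque in turn.
If it is in any of envelopes 1, 2, 7, and 8 (prior 1/8 each): that envelope was opened and seen not to hold the prize — ruled out; weight (1/8)·0 = 0 each.
If it is in any of envelopes 3, 4, and 6 (prior 1/8 each): the presenter has 15 equally likely choices, so probability 1/15; weight (1/8)·(1/15) = 1/120 each.
If it is in envelope 5 (prior 1/8): the presenter has 35 equally likely choices, so probability 1/35; weight (1/8)·(1/35) = 1/280.
The weights sum to 1/35.
So P(the cheque in envelope 5 | the presenter opened envelope 1, envelope 2, envelope 7, and envelope 8) = (1/280) / (1/35) = 1/8.

1/8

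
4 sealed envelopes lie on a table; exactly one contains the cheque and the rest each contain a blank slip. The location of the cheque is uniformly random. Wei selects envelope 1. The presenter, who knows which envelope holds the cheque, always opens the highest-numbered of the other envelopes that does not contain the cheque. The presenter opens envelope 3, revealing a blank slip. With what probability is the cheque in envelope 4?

Apply Bayes' rule, conditioning on where the cheque actually is.
If it is in either of envelopes 1 and 2 (prior 1/4 each): the presenter would have opened envelope 4 instead, probability 0; weight (1/4)·0 = 0 each.
If it is in envelope 3 (prior 1/4): the presenter opened envelope 3, so this case is ruled out; weight (1/4)·0 = 0.
If it is in envelope 4 (prior 1/4): envelope 3 is the highest-numbered option available, probability 1; weight (1/4)·1 = 1/4.
The weights sum to 1/4.
So P(the cheque in envelope 4 | the presenter opened envelope 3) = (1/4) / (1/4) = 1.

1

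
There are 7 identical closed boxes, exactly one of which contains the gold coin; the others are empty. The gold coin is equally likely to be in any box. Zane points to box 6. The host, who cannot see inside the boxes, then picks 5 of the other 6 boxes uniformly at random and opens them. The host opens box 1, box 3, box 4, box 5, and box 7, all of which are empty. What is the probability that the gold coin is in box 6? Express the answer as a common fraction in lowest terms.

Apply Bayes' rule, conditioning on where the gold coin actually is.
If it is in any of boxes 1, 3, 4, 5, and 7 (prior 1/7 each): that box was opened and seen not to hold the prize — ruled out; weight (1/7)·0 = 0 each.
If it is in either of boxes 2 and 6 (prior 1/7 each): the host picks exactly this set with probability 1/6 regardless, and none is the prize; weight (1/7)·(1/6) = 1/42 each.
The weights sum to 1/21.
So P(the gold coin in box 6 | the host opened box 1, box 3, box 4, box 5, and box 7) = (1/42) / (1/21) = 1/2.

1/2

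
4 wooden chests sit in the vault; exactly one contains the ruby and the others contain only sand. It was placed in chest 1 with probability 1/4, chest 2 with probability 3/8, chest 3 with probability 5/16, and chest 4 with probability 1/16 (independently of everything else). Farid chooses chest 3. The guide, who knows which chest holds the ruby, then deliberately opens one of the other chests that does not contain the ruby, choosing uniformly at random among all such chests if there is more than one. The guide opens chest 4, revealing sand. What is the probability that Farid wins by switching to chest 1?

3/10

Condition on the true location of the ruby.
If it is in chest 1 (prior 1/4): the guide has 2 equally likely choices, so probability 1/2; weight (1/4)·(1/2) = 1/8.
If it is in chest 2 (prior 3/8): the guide has 2 equally likely choices, so probability 1/2; weight (3/8)·(1/2) = 3/16.
If it is in chest 3 (prior 5/16): the guide has 3 equally likely choices, so probability 1/3; weight (5/16)·(1/3) = 5/48.
If it is in chest 4 (prior 1/16): the guide opened chest 4, so this case is ruled out; weight (1/16)·0 = 0.
The weights sum to 5/12.
So P(the ruby in chest 1 | the guide opened chest 4) = (1/8) / (5/12) = 3/10.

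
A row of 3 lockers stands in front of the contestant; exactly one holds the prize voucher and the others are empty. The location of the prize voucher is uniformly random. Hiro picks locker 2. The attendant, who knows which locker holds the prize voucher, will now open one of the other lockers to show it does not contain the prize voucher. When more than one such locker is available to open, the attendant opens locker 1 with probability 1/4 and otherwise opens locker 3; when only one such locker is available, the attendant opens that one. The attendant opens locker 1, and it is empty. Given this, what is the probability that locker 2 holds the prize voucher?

1/5

Apply Bayes' rule, conditioning on where the prize voucher actually is.
If it is in locker 1 (prior 1/3): the attendant opened locker 1, so this case is ruled out; weight (1/3)·0 = 0.
If it is in locker 2 (prior 1/3): locker 1 is available, opened with probability 1/4; weight (1/3)·(1/4) = 1/12.
If it is in locker 3 (prior 1/3): only locker 1 is available, probability 1; weight (1/3)·1 = 1/3.
The weights sum to 5/12.
So P(the prize voucher in locker 2 | the attendant opened locker 1) = (1/12) / (5/12) = 1/5.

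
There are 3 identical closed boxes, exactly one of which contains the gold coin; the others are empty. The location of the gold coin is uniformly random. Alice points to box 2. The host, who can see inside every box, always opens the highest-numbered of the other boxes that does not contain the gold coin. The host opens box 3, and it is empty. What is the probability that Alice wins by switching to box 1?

Condition on the true location of the gold coin.
If it is in either of boxes 1 and 2 (prior 1/3 each): box 3 is the highest-numbered option available, probability 1; weight (1/3)·1 = 1/3 each.
If it is in box 3 (prior 1/3): the host opened box 3, so this case is ruled out; weight (1/3)·0 = 0.
The weights sum to 2/3.
So P(the gold coin in box 1 | the host opened box 3) = (1/3) / (2/3) = 1/2.

1/2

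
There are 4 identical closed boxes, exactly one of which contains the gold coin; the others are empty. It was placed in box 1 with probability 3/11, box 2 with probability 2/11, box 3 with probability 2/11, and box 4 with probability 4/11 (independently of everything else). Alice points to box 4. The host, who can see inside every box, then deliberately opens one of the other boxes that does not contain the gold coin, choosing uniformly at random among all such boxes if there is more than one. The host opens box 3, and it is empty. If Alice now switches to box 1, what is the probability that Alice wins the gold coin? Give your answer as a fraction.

9/23

Apply Bayes' rule, conditioning on where the gold coin actually is.
If it is in box 1 (prior 3/11): the host has 2 equally likely choices, so probability 1/2; weight (3/11)·(1/2) = 3/22.
If it is in box 2 (prior 2/11): the host has 2 equally likely choices, so probability 1/2; weight (2/11)·(1/2) = 1/11.
If it is in box 3 (prior 2/11): the host opened box 3, so this case is ruled out; weight (2/11)·0 = 0.
If it is in box 4 (prior 4/11): the host has 3 equally likely choices, so probability 1/3; weight (4/11)·(1/3) = 4/33.
The weights sum to 23/66.
So P(the gold coin in box 1 | the host opened box 3) = (3/22) / (23/66) = 9/23.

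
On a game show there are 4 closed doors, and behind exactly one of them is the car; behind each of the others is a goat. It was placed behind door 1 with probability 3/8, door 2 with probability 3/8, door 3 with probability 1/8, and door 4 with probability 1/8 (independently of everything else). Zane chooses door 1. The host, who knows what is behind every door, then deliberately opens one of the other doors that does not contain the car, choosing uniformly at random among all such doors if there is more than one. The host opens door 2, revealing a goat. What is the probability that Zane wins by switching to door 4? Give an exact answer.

1/4

Apply Bayes' rule, conditioning on where the car actually is.
If it is behind door 1 (prior 3/8): the host has 3 equally likely choices, so probability 1/3; weight (3/8)·(1/3) = 1/8.
If it is behind door 2 (prior 3/8): the host opened door 2, so this case is ruled out; weight (3/8)·0 = 0.
If it is behind either of doors 3 and 4 (prior 1/8 each): the host has 2 equally likely choices, so probability 1/2; weight (1/8)·(1/2) = 1/16 each.
The weights sum to 1/4.
So P(the car behind door 4 | the host opened door 2) = (1/16) / (1/4) = 1/4.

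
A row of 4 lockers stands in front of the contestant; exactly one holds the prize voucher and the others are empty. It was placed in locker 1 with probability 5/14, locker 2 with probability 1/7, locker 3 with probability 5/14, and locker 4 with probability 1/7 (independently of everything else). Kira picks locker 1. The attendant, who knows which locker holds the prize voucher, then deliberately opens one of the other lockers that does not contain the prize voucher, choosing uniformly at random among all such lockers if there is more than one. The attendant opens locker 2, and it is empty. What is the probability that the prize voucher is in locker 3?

Condition on the true location of the prize voucher.
If it is in locker 1 (prior 5/14): the attendant has 3 equally likely choices, so probability 1/3; weight (5/14)·(1/3) = 5/42.
If it is in locker 2 (prior 1/7): the attendant opened locker 2, so this case is ruled out; weight (1/7)·0 = 0.
If it is in locker 3 (prior 5/14): the attendant has 2 equally likely choices, so probability 1/2; weight (5/14)·(1/2) = 5/28.
If it is in locker 4 (prior 1/7): the attendant has 2 equally likely choices, so probability 1/2; weight (1/7)·(1/2) = 1/14.
The weights sum to 31/84.
So P(the prize voucher in locker 3 | the attendant opened locker 2) = (5/28) / (31/84) = 15/31.

15/31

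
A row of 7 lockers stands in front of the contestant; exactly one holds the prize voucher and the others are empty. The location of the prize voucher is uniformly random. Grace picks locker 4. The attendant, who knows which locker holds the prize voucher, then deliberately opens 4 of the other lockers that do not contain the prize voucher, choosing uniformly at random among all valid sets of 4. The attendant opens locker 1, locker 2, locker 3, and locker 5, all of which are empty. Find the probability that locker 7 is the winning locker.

3/7

Consider each possible location of the prize voucher in turn.
If it is in any of lockers 1, 2, 3, and 5 (prior 1/7 each): that locker was opened and seen not to hold the prize — ruled out; weight (1/7)·0 = 0 each.
If it is in locker 4 (prior 1/7): the attendant has 15 equally likely choices, so probability 1/15; weight (1/7)·(1/15) = 1/105.
If it is in either of lockers 6 and 7 (prior 1/7 each): the attendant has 5 equally likely choices, so probability 1/5; weight (1/7)·(1/5) = 1/35 each.
The weights sum to 1/15.
So P(the prize voucher in locker 7 | the attendant opened locker 1, locker 2, locker 3, and locker 5) = (1/35) / (1/15) = 3/7.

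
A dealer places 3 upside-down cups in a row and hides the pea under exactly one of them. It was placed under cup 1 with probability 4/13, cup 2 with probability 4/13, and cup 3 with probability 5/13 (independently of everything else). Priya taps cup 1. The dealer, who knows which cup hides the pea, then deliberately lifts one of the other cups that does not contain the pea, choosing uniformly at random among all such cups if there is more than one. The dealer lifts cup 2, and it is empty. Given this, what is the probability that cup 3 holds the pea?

Consider each possible location of the pea in turn.
If it is under cup 1 (prior 4/13): the dealer has 2 equally likely choices, so probability 1/2; weight (4/13)·(1/2) = 2/13.
If it is under cup 2 (prior 4/13): the dealer opened cup 2, so this case is ruled out; weight (4/13)·0 = 0.
If it is under cup 3 (prior 5/13): the dealer has no choice, probability 1; weight (5/13)·1 = 5/13.
The weights sum to 7/13.
So P(the pea under cup 3 | the dealer opened cup 2) = (5/13) / (7/13) = 5/7.

5/7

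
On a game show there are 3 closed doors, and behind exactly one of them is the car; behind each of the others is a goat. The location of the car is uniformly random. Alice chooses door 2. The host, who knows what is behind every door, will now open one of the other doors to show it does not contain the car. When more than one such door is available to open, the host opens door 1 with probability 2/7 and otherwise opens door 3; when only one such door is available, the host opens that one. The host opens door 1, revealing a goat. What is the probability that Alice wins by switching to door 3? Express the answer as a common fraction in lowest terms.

Apply Bayes' rule, conditioning on where the car actually is.
If it is behind door 1 (prior 1/3): the host opened door 1, so this case is ruled out; weight (1/3)·0 = 0.
If it is behind door 2 (prior 1/3): door 1 is available, opened with probability 2/7; weight (1/3)·(2/7) = 2/21.
If it is behind door 3 (prior 1/3): only door 1 is available, probability 1; weight (1/3)·1 = 1/3.
The weights sum to 3/7.
So P(the car behind door 3 | the host opened door 1) = (1/3) / (3/7) = 7/9.

7/9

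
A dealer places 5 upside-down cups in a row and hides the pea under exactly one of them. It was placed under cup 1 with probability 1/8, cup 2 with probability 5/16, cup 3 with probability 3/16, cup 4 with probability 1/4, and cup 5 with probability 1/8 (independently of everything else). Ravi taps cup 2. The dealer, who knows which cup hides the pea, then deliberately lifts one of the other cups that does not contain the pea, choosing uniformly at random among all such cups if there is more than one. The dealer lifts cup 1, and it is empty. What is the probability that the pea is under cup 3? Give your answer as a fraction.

Consider each possible location of the pea in turn.
If it is under cup 1 (prior 1/8): the dealer opened cup 1, so this case is ruled out; weight (1/8)·0 = 0.
If it is under cup 2 (prior 5/16): the dealer has 4 equally likely choices, so probability 1/4; weight (5/16)·(1/4) = 5/64.
If it is under cup 3 (prior 3/16): the dealer has 3 equally likely choices, so probability 1/3; weight (3/16)·(1/3) = 1/16.
If it is under cup 4 (prior 1/4): the dealer has 3 equally likely choices, so probability 1/3; weight (1/4)·(1/3) = 1/12.
If it is under cup 5 (prior 1/8): the dealer has 3 equally likely choices, so probability 1/3; weight (1/8)·(1/3) = 1/24.
The weights sum to 17/64.
So P(the pea under cup 3 | the dealer opened cup 1) = (1/16) / (17/64) = 4/17.

4/17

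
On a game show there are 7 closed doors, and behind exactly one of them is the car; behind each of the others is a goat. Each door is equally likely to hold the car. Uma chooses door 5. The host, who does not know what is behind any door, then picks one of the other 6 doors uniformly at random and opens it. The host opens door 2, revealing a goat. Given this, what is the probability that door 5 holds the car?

1/6

Apply Bayes' rule, conditioning on where the car actually is.
If it is behind any of doors 1, 3, 4, 5, 6, and 7 (prior 1/7 each): the host picks door 2 with probability 1/6 regardless, and it is not the prize; weight (1/7)·(1/6) = 1/42 each.
If it is behind door 2 (prior 1/7): the host opened door 2, so this case is ruled out; weight (1/7)·0 = 0.
The weights sum to 1/7.
So P(the car behind door 5 | the host opened door 2) = (1/42) / (1/7) = 1/6.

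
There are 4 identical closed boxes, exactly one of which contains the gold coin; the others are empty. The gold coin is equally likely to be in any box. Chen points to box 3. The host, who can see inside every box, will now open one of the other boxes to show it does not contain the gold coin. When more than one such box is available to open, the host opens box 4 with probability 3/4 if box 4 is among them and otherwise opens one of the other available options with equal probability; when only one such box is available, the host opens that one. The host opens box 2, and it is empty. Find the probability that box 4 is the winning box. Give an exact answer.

Consider each possible location of the gold coin in turn.
If it is in box 1 (prior 1/4): box 4 is available but not opened, probability 1/4; weight (1/4)·(1/4) = 1/16.
If it is in box 2 (prior 1/4): the host opened box 2, so this case is ruled out; weight (1/4)·0 = 0.
If it is in box 3 (prior 1/4): box 4 is available but not opened; box 2 gets probability (1 − 3/4)/2 = 1/8; weight (1/4)·(1/8) = 1/32.
If it is in box 4 (prior 1/4): box 4 holds the prize so is unavailable; the host chooses uniformly among the 2 others, probability 1/2; weight (1/4)·(1/2) = 1/8.
The weights sum to 7/32.
So P(the gold coin in box 4 | the host opened box 2) = (1/8) / (7/32) = 4/7.

4/7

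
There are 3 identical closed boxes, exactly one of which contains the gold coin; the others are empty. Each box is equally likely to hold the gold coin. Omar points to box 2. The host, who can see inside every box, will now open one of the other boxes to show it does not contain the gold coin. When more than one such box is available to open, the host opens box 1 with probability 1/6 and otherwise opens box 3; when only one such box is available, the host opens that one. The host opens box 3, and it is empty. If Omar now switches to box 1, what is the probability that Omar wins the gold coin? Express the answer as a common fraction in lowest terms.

6/11

Condition on the true location of the gold coin.
If it is in box 1 (prior 1/3): only box 3 is available, probability 1; weight (1/3)·1 = 1/3.
If it is in box 2 (prior 1/3): box 1 is available but not opened, probability 5/6; weight (1/3)·(5/6) = 5/18.
If it is in box 3 (prior 1/3): the host opened box 3, so this case is ruled out; weight (1/3)·0 = 0.
The weights sum to 11/18.
So P(the gold coin in box 1 | the host opened box 3) = (1/3) / (11/18) = 6/11.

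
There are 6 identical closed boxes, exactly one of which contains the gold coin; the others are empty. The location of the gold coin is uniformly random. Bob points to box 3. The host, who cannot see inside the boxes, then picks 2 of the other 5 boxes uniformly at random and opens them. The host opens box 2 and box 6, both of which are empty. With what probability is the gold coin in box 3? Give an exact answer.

1/4

Because the host chose which boxes to open without knowing where the gold coin is, the choice is independent of the prize location. Learning that none of the 2 opened boxes holds the gold coin simply rules out those 2 locations and leaves the remaining 4 boxes still equally likely by symmetry.
So P(the gold coin in box 3) = 1/4.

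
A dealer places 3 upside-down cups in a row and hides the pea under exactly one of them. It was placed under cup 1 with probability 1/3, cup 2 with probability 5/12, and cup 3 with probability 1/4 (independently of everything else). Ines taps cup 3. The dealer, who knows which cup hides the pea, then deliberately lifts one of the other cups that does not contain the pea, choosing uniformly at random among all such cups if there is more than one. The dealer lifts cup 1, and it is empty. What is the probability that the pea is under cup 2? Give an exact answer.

Apply Bayes' rule, conditioning on where the pea actually is.
If it is under cup 1 (prior 1/3): the dealer opened cup 1, so this case is ruled out; weight (1/3)·0 = 0.
If it is under cup 2 (prior 5/12): the dealer has no choice, probability 1; weight (5/12)·1 = 5/12.
If it is under cup 3 (prior 1/4): the dealer has 2 equally likely choices, so probability 1/2; weight (1/4)·(1/2) = 1/8.
The weights sum to 13/24.
So P(the pea under cup 2 | the dealer opened cup 1) = (5/12) / (13/24) = 10/13.

10/13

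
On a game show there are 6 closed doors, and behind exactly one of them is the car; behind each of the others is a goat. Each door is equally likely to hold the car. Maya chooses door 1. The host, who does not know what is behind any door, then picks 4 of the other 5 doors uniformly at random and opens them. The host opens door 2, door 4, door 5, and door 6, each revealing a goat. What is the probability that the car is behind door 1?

Because the host chose which doors to open without knowing where the car is, the choice is independent of the prize location. Learning that none of the 4 opened doors holds the car simply rules out those 4 locations and leaves the remaining 2 doors still equally likely by symmetry.
So P(the car behind door 1) = 1/2.

1/2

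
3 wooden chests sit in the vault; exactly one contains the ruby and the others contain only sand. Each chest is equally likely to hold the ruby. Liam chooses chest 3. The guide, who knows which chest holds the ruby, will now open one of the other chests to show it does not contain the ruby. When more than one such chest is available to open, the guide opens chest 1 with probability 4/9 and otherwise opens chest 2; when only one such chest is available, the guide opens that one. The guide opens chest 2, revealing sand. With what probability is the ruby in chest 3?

5/14

Condition on the true location of the ruby.
If it is in chest 1 (prior 1/3): only chest 2 is available, probability 1; weight (1/3)·1 = 1/3.
If it is in chest 2 (prior 1/3): the guide opened chest 2, so this case is ruled out; weight (1/3)·0 = 0.
If it is in chest 3 (prior 1/3): chest 1 is available but not opened, probability 5/9; weight (1/3)·(5/9) = 5/27.
The weights sum to 14/27.
So P(the ruby in chest 3 | the guide opened chest 2) = (5/27) / (14/27) = 5/14.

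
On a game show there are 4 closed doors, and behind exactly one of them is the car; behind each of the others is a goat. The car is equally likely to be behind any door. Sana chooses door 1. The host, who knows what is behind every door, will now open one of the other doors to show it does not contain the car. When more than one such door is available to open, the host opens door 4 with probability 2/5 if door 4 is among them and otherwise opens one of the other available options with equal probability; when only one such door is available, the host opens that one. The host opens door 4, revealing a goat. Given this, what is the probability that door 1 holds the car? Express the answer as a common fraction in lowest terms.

Consider each possible location of the car in turn.
If it is behind any of doors 1, 2, and 3 (prior 1/4 each): door 4 is available, opened with probability 2/5; weight (1/4)·(2/5) = 1/10 each.
If it is behind door 4 (prior 1/4): the host opened door 4, so this case is ruled out; weight (1/4)·0 = 0.
The weights sum to 3/10.
So P(the car behind door 1 | the host opened door 4) = (1/10) / (3/10) = 1/3.

1/3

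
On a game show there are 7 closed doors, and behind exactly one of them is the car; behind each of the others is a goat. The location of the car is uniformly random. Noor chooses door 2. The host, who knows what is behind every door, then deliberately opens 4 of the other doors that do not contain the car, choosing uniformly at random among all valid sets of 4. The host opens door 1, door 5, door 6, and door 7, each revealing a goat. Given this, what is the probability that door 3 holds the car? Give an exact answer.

Condition on the true location of the car.
If it is behind any of doors 1, 5, 6, and 7 (prior 1/7 each): that door was opened and seen not to hold the prize — ruled out; weight (1/7)·0 = 0 each.
If it is behind door 2 (prior 1/7): the host has 15 equally likely choices, so probability 1/15; weight (1/7)·(1/15) = 1/105.
If it is behind either of doors 3 and 4 (prior 1/7 each): the host has 5 equally likely choices, so probability 1/5; weight (1/7)·(1/5) = 1/35 each.
The weights sum to 1/15.
So P(the car behind door 3 | the host opened door 1, door 5, door 6, and door 7) = (1/35) / (1/15) = 3/7.

3/7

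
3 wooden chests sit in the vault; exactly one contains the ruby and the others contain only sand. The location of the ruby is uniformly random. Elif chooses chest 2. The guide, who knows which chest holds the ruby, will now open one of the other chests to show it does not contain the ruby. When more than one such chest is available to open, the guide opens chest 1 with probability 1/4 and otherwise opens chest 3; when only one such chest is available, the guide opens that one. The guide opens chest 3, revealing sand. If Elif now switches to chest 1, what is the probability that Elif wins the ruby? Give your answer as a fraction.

Condition on the true location of the ruby.
If it is in chest 1 (prior 1/3): only chest 3 is available, probability 1; weight (1/3)·1 = 1/3.
If it is in chest 2 (prior 1/3): chest 1 is available but not opened, probability 3/4; weight (1/3)·(3/4) = 1/4.
If it is in chest 3 (prior 1/3): the guide opened chest 3, so this case is ruled out; weight (1/3)·0 = 0.
The weights sum to 7/12.
So P(the ruby in chest 1 | the guide opened chest 3) = (1/3) / (7/12) = 4/7.

4/7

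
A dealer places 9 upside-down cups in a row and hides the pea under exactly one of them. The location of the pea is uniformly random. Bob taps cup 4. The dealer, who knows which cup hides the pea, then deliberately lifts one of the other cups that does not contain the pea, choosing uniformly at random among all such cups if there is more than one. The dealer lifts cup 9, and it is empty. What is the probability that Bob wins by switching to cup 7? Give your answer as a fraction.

8/63

Condition on the true location of the pea.
If it is under any of cups 1, 2, 3, 5, 6, 7, and 8 (prior 1/9 each): the dealer has 7 equally likely choices, so probability 1/7; weight (1/9)·(1/7) = 1/63 each.
If it is under cup 4 (prior 1/9): the dealer has 8 equally likely choices, so probability 1/8; weight (1/9)·(1/8) = 1/72.
If it is under cup 9 (prior 1/9): the dealer opened cup 9, so this case is ruled out; weight (1/9)·0 = 0.
The weights sum to 1/8.
So P(the pea under cup 7 | the dealer opened cup 9) = (1/63) / (1/8) = 8/63.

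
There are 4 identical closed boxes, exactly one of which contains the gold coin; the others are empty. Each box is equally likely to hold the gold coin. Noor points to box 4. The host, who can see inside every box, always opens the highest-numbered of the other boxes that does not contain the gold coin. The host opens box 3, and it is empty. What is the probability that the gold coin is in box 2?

Consider each possible location of the gold coin in turn.
If it is in any of boxes 1, 2, and 4 (prior 1/4 each): box 3 is the highest-numbered option available, probability 1; weight (1/4)·1 = 1/4 each.
If it is in box 3 (prior 1/4): the host opened box 3, so this case is ruled out; weight (1/4)·0 = 0.
The weights sum to 3/4.
So P(the gold coin in box 2 | the host opened box 3) = (1/4) / (3/4) = 1/3.

1/3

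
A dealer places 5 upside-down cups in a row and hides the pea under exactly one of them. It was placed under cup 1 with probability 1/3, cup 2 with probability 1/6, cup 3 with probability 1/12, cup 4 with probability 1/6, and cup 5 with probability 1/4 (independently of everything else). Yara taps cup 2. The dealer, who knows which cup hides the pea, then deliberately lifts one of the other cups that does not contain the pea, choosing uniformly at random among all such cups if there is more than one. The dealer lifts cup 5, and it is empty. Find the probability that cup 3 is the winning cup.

2/17

Condition on the true location of the pea.
If it is under cup 1 (prior 1/3): the dealer has 3 equally likely choices, so probability 1/3; weight (1/3)·(1/3) = 1/9.
If it is under cup 2 (prior 1/6): the dealer has 4 equally likely choices, so probability 1/4; weight (1/6)·(1/4) = 1/24.
If it is under cup 3 (prior 1/12): the dealer has 3 equally likely choices, so probability 1/3; weight (1/12)·(1/3) = 1/36.
If it is under cup 4 (prior 1/6): the dealer has 3 equally likely choices, so probability 1/3; weight (1/6)·(1/3) = 1/18.
If it is under cup 5 (prior 1/4): the dealer opened cup 5, so this case is ruled out; weight (1/4)·0 = 0.
The weights sum to 17/72.
So P(the pea under cup 3 | the dealer opened cup 5) = (1/36) / (17/72) = 2/17.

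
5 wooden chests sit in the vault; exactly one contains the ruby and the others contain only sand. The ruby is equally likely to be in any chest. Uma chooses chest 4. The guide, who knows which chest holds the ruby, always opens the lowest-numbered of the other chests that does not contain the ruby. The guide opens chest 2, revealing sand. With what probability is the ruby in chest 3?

Consider each possible location of the ruby in turn.
If it is in chest 1 (prior 1/5): chest 2 is the lowest-numbered option available, probability 1; weight (1/5)·1 = 1/5.
If it is in chest 2 (prior 1/5): the guide opened chest 2, so this case is ruled out; weight (1/5)·0 = 0.
If it is in any of chests 3, 4, and 5 (prior 1/5 each): the guide would have opened chest 1 instead, probability 0; weight (1/5)·0 = 0 each.
The weights sum to 1/5.
So P(the ruby in chest 3 | the guide opened chest 2) = 0 / (1/5) = 0.

0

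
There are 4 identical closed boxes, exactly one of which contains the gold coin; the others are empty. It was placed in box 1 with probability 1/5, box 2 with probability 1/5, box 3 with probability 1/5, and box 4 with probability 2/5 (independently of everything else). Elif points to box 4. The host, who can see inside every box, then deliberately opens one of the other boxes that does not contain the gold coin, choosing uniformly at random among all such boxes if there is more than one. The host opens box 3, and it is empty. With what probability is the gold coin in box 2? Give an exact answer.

Apply Bayes' rule, conditioning on where the gold coin actually is.
If it is in either of boxes 1 and 2 (prior 1/5 each): the host has 2 equally likely choices, so probability 1/2; weight (1/5)·(1/2) = 1/10 each.
If it is in box 3 (prior 1/5): the host opened box 3, so this case is ruled out; weight (1/5)·0 = 0.
If it is in box 4 (prior 2/5): the host has 3 equally likely choices, so probability 1/3; weight (2/5)·(1/3) = 2/15.
The weights sum to 1/3.
So P(the gold coin in box 2 | the host opened box 3) = (1/10) / (1/3) = 3/10.

3/10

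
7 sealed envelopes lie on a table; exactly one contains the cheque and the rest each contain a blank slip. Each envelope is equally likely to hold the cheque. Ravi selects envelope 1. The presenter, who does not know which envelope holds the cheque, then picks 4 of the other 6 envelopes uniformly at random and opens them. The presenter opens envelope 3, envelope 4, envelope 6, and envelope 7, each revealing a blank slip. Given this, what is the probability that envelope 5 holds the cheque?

Consider each possible location of the cheque in turn.
If it is in any of envelopes 1, 2, and 5 (prior 1/7 each): the presenter picks exactly this set with probability 1/15 regardless, and none is the prize; weight (1/7)·(1/15) = 1/105 each.
If it is in any of envelopes 3, 4, 6, and 7 (prior 1/7 each): that envelope was opened and seen not to hold the prize — ruled out; weight (1/7)·0 = 0 each.
The weights sum to 1/35.
So P(the cheque in envelope 5 | the presenter opened envelope 3, envelope 4, envelope 6, and envelope 7) = (1/105) / (1/35) = 1/3.

1/3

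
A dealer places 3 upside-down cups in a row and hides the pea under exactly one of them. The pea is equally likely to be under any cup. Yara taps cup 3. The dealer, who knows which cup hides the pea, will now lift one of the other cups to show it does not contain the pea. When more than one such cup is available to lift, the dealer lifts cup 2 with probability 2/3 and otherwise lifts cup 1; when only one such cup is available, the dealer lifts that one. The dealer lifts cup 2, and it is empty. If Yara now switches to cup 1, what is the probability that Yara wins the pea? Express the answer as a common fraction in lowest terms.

3/5

Consider each possible location of the pea in turn.
If it is under cup 1 (prior 1/3): only cup 2 is available, probability 1; weight (1/3)·1 = 1/3.
If it is under cup 2 (prior 1/3): the dealer opened cup 2, so this case is ruled out; weight (1/3)·0 = 0.
If it is under cup 3 (prior 1/3): cup 2 is available, opened with probability 2/3; weight (1/3)·(2/3) = 2/9.
The weights sum to 5/9.
So P(the pea under cup 1 | the dealer opened cup 2) = (1/3) / (5/9) = 3/5.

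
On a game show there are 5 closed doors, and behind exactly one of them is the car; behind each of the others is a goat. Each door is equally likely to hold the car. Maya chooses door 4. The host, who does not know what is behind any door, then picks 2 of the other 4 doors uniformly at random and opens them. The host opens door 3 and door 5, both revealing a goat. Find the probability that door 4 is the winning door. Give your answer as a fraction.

Because the host chose which doors to open without knowing where the car is, the choice is independent of the prize location. Learning that none of the 2 opened doors holds the car simply rules out those 2 locations and leaves the remaining 3 doors still equally likely by symmetry.
So P(the car behind door 4) = 1/3.

1/3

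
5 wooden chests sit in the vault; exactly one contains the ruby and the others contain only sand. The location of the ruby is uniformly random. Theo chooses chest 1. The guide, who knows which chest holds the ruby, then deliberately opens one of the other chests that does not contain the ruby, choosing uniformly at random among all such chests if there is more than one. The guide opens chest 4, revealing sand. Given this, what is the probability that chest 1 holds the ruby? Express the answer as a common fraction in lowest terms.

Consider each possible location of the ruby in turn.
If it is in chest 1 (prior 1/5): the guide has 4 equally likely choices, so probability 1/4; weight (1/5)·(1/4) = 1/20.
If it is in any of chests 2, 3, and 5 (prior 1/5 each): the guide has 3 equally likely choices, so probability 1/3; weight (1/5)·(1/3) = 1/15 each.
If it is in chest 4 (prior 1/5): the guide opened chest 4, so this case is ruled out; weight (1/5)·0 = 0.
The weights sum to 1/4.
So P(the ruby in chest 1 | the guide opened chest 4) = (1/20) / (1/4) = 1/5.

1/5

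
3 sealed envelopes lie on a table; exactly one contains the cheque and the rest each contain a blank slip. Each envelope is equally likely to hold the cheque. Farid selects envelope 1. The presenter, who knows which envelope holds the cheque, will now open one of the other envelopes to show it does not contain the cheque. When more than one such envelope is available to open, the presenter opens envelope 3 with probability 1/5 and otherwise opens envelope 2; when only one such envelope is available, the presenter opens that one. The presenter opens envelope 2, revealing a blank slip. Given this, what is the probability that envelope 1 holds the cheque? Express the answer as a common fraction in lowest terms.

Consider each possible location of the cheque in turn.
If it is in envelope 1 (prior 1/3): envelope 3 is available but not opened, probability 4/5; weight (1/3)·(4/5) = 4/15.
If it is in envelope 2 (prior 1/3): the presenter opened envelope 2, so this case is ruled out; weight (1/3)·0 = 0.
If it is in envelope 3 (prior 1/3): only envelope 2 is available, probability 1; weight (1/3)·1 = 1/3.
The weights sum to 3/5.
So P(the cheque in envelope 1 | the presenter opened envelope 2) = (4/15) / (3/5) = 4/9.

4/9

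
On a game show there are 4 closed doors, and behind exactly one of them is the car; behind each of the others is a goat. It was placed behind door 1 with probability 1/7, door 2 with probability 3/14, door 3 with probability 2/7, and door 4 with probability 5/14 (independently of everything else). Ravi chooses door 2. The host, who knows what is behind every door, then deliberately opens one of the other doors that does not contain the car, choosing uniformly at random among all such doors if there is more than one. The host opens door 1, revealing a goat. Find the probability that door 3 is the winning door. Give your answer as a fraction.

4/11

Apply Bayes' rule, conditioning on where the car actually is.
If it is behind door 1 (prior 1/7): the host opened door 1, so this case is ruled out; weight (1/7)·0 = 0.
If it is behind door 2 (prior 3/14): the host has 3 equally likely choices, so probability 1/3; weight (3/14)·(1/3) = 1/14.
If it is behind door 3 (prior 2/7): the host has 2 equally likely choices, so probability 1/2; weight (2/7)·(1/2) = 1/7.
If it is behind door 4 (prior 5/14): the host has 2 equally likely choices, so probability 1/2; weight (5/14)·(1/2) = 5/28.
The weights sum to 11/28.
So P(the car behind door 3 | the host opened door 1) = (1/7) / (11/28) = 4/11.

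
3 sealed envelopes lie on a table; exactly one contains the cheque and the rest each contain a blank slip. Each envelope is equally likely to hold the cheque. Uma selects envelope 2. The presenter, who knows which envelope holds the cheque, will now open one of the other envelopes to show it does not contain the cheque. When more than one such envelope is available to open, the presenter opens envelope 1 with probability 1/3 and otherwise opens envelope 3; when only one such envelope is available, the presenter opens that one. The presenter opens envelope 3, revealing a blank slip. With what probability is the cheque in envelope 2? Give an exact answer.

2/5

Apply Bayes' rule, conditioning on where the cheque actually is.
If it is in envelope 1 (prior 1/3): only envelope 3 is available, probability 1; weight (1/3)·1 = 1/3.
If it is in envelope 2 (prior 1/3): envelope 1 is available but not opened, probability 2/3; weight (1/3)·(2/3) = 2/9.
If it is in envelope 3 (prior 1/3): the presenter opened envelope 3, so this case is ruled out; weight (1/3)·0 = 0.
The weights sum to 5/9.
So P(the cheque in envelope 2 | the presenter opened envelope 3) = (2/9) / (5/9) = 2/5.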